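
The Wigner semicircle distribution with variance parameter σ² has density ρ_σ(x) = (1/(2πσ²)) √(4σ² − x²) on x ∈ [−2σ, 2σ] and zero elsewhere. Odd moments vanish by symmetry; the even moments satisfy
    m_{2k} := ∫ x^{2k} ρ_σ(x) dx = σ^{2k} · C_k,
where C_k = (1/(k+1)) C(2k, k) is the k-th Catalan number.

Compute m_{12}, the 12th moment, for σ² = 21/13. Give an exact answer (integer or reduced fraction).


By the scaled semicircle moment identity, m_{2k} = σ^{2k} · C_k with k = 6.
C_6 = (1/(k+1)) · C(2k, k) = (1/7) · C(12, 6) = (1/7) · 924 = 132.
σ^{2k} = (σ²)^k = (21/13)^6 = 85766121/4826809.

Therefore m_{12} = σ^{12} · C_6 = (85766121/4826809) · 132 = 11321127972/4826809.


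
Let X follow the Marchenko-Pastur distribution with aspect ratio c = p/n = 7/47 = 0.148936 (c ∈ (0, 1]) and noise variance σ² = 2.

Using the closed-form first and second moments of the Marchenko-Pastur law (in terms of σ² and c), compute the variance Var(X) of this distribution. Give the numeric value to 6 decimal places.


Recall the MP moments m_1 = E[X] = σ² and m_2 = E[X²] = σ⁴ (1 + c).
m_1 = E[X] = σ² = 2, so m_1² = 4.
m_2 = E[X²] = σ⁴ (1 + c) = 4 · (1 + 0.148936) = 4 · 1.148936 = 4.595745.
(Note m_2 − m_1² simplifies to c · σ⁴ = 0.148936 · 4.)

Var(X) = m_2 − m_1² = 4.595745 − 4 = 0.595745.


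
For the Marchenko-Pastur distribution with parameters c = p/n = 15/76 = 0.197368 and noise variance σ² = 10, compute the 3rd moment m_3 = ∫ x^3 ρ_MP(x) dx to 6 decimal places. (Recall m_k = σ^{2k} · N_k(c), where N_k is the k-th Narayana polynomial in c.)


E[X³] = σ⁶ (1 + 3c + c²) (third MP moment). With σ² = 10 (so σ⁶ = 1000) and c = 15/76 = 0.197368: E[X³] = 1000 · (1 + 3·0.197368 + (0.197368)²) = 1000 · 1.631060.

So E[X^3] = 1631.059557.


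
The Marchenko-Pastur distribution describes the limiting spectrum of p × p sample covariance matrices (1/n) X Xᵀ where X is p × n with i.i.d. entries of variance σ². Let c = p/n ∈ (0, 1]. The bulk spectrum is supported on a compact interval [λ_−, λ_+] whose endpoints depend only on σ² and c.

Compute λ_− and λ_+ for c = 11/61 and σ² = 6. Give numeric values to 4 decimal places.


c = 11/61 = 0.180328; √c = 0.424650.
λ_− = σ² (1 − √c)² = 6 · (1 − 0.424650)² = 6 · (0.575350)² = 1.986164.
λ_+ = σ² (1 + √c)² = 6 · (1 + 0.424650)² = 6 · (1.424650)² = 12.177771.

Rounded to 4 decimal places: λ_− ≈ 1.9862, λ_+ ≈ 12.1778.


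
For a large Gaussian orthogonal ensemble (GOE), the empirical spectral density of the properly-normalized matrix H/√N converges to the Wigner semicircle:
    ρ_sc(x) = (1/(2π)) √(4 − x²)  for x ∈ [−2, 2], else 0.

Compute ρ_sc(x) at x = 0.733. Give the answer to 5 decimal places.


ρ_sc(x) = (1/(2π)) √(4 − x²). With x = 0.733:
  4 − x² = 4 − (0.733)² = 4 − 0.537289 = 3.462711.
  √(4 − x²) = 1.860836.
  1/(2π) = 0.159155.
  ρ_sc(0.733) = 0.159155 · 1.860836 = 0.296161.

Rounded to 5 decimal places: ρ_sc(0.733) ≈ 0.29616.


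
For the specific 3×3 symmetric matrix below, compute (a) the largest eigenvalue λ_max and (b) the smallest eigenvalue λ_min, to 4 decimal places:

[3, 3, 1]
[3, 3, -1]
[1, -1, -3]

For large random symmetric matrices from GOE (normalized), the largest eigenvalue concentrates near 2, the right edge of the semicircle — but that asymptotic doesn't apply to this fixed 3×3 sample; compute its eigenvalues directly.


Since M is real symmetric, all three eigenvalues are real; they are the roots of det(λI − M) = λ³ − (tr M) λ² + s λ − det M, where s is the sum of the principal 2×2 minors.
tr M = 3 + 3 + (-3) = 3.
s = (3·3 − 3²) + (3·(-3) − 1²) + (3·(-3) − (-1)²) = 0 + (-10) + (-10) = -20.
det M (expand along row 1) = 3·(-10) − 3·(-8) + 1·(-6) = -12.
Characteristic polynomial: λ³ − 3λ² − 20λ + 12 = 0.
Substitute λ = y + (tr M)/3 = y + 1.000000 to remove the quadratic term: y³ + p·y + q = 0 with p = s − (tr M)²/3 = -23.000000 and q = −2(tr M)³/27 + (tr M)·s/3 − det M = -10.000000.
Three real roots ⇒ use the trigonometric (Viète) form: r = 2√(−p/3) = 5.537749, φ = arccos(3q/(p·r)) = arccos(0.235538) = 1.333025 rad.
y_k = r·cos(φ/3 − 2πk/3) for k = 0, 1, 2 gives y = 5.000000, -0.438447, -4.561553.
λ_k = y_k + 1.000000 gives λ = 6.0000, 0.5616, -3.5616 (check: the sum is 3.0000 = tr M).

Hence λ_max = 6.0000 and λ_min = -3.5616.


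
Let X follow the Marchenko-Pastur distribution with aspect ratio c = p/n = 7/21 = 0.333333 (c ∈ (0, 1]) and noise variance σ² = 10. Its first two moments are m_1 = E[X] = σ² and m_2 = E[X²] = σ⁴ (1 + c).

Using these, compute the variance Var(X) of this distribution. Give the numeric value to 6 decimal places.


m_1 = E[X] = σ² = 10, so m_1² = 100.
m_2 = E[X²] = σ⁴ (1 + c) = 100 · (1 + 0.333333) = 100 · 1.333333 = 133.333333.
(Note m_2 − m_1² simplifies to c · σ⁴ = 0.333333 · 100.)

Var(X) = m_2 − m_1² = 133.333333 − 100 = 33.333333.


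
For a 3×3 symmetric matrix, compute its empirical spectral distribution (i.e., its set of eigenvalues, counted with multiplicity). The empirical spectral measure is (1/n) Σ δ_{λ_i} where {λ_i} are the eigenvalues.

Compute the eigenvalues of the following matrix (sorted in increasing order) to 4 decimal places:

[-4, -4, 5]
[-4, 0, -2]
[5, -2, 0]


Since M is real symmetric, all three eigenvalues are real; they are the roots of det(λI − M) = λ³ − (tr M) λ² + s λ − det M, where s is the sum of the principal 2×2 minors.
tr M = -4 + 0 + 0 = -4.
s = ((-4)·0 − (-4)²) + ((-4)·0 − 5²) + (0·0 − (-2)²) = -16 + (-25) + (-4) = -45.
det M (expand along row 1) = (-4)·(-4) − (-4)·10 + 5·8 = 96.
Characteristic polynomial: λ³ + 4λ² − 45λ − 96 = 0.
Substitute λ = y + (tr M)/3 = y − 1.333333 to remove the quadratic term: y³ + p·y + q = 0 with p = s − (tr M)²/3 = -50.333333 and q = −2(tr M)³/27 + (tr M)·s/3 − det M = -31.259259.
Three real roots ⇒ use the trigonometric (Viète) form: r = 2√(−p/3) = 8.192137, φ = arccos(3q/(p·r)) = arccos(0.227430) = 1.341359 rad.
y_k = r·cos(φ/3 − 2πk/3) for k = 0, 1, 2 gives y = 7.386819, -0.625917, -6.760902.
λ_k = y_k − 1.333333 gives λ = 6.0535, -1.9593, -8.0942 (check: the sum is -4.0000 = tr M).

Eigenvalues sorted in increasing order: [-8.0942, -1.9593, 6.0535].


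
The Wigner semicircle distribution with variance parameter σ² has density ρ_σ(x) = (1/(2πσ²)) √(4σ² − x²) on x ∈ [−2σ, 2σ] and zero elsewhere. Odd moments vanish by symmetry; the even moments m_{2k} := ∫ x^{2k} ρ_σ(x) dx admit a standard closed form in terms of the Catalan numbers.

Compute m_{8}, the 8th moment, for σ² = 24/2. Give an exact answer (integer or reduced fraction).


By the scaled semicircle moment identity, m_{2k} = σ^{2k} · C_k with k = 4.
C_4 = (1/(k+1)) · C(2k, k) = (1/5) · C(8, 4) = (1/5) · 70 = 14.
σ^{2k} = (σ²)^k = (24/2)^4 = 20736.

Therefore m_{8} = σ^{8} · C_4 = 20736 · 14 = 290304.


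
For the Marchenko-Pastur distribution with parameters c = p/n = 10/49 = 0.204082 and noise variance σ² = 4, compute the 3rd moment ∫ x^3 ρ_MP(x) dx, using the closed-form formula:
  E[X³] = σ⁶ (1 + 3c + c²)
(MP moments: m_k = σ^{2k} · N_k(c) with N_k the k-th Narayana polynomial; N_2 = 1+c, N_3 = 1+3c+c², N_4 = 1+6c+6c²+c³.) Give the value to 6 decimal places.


E[X³] = σ⁶ (1 + 3c + c²) (third MP moment). With σ² = 4 (so σ⁶ = 64) and c = 10/49 = 0.204082: E[X³] = 64 · (1 + 3·0.204082 + (0.204082)²) = 64 · 1.653894.

So E[X^3] = 105.849229.


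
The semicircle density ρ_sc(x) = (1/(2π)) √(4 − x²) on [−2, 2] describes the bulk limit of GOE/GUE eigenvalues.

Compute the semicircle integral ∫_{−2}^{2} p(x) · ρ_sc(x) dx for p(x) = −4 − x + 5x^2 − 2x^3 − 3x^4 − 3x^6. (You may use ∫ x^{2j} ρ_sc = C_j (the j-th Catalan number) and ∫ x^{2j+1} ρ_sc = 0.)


Write p(x) = Σ a_i x^i, split into monomials and integrate each against ρ_sc separately.
Using ∫ x^{2j} ρ_sc = C_j = (1/(j+1)) C(2j, j) (Catalan numbers) and ∫ x^{2j+1} ρ_sc = 0 (odd monomials vanish by symmetry):
  i = 0 (even): a_0 · C_{0} = -4 · 1 = -4
  i = 1 (odd): ∫ x^1 ρ_sc = 0 (vanishes)
  i = 2 (even): a_2 · C_{1} = 5 · 1 = 5
  i = 3 (odd): ∫ x^3 ρ_sc = 0 (vanishes)
  i = 4 (even): a_4 · C_{2} = -3 · 2 = -6
  i = 6 (even): a_6 · C_{3} = -3 · 5 = -15

Summing the contributions: ∫_{−2}^{2} p(x) ρ_sc(x) dx = (-4) + 5 + (-6) + (-15) = -20.


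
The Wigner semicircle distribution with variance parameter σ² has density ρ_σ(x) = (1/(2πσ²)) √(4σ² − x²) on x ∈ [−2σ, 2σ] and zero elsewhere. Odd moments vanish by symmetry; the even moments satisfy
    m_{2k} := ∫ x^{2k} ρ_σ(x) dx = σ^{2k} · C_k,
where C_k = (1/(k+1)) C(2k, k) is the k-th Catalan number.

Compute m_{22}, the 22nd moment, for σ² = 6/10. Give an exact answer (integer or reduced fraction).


By the scaled semicircle moment identity, m_{2k} = σ^{2k} · C_k with k = 11.
C_11 = (1/(k+1)) · C(2k, k) = (1/12) · C(22, 11) = (1/12) · 705432 = 58786.
σ^{2k} = (σ²)^k = (6/10)^11 = 177147/48828125.

Therefore m_{22} = σ^{22} · C_11 = (177147/48828125) · 58786 = 10413763542/48828125.


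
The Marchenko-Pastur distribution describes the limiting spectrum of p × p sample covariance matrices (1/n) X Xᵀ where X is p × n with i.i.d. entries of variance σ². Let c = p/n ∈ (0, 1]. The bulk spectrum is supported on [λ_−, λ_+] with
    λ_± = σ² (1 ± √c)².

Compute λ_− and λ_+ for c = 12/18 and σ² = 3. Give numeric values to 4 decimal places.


c = 12/18 = 0.666667; √c = 0.816497.
λ_− = σ² (1 − √c)² = 3 · (1 − 0.816497)² = 3 · (0.183503)² = 0.101021.
λ_+ = σ² (1 + √c)² = 3 · (1 + 0.816497)² = 3 · (1.816497)² = 9.898979.

Rounded to 4 decimal places: λ_− ≈ 0.1010, λ_+ ≈ 9.8990.


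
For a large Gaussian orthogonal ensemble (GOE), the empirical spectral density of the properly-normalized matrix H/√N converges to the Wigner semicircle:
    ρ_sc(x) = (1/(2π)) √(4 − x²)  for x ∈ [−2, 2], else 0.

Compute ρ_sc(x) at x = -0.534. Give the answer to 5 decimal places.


ρ_sc(x) = (1/(2π)) √(4 − x²). With x = -0.534:
  4 − x² = 4 − (-0.534)² = 4 − 0.285156 = 3.714844.
  √(4 − x²) = 1.927393.
  1/(2π) = 0.159155.
  ρ_sc(-0.534) = 0.159155 · 1.927393 = 0.306754.

Rounded to 5 decimal places: ρ_sc(-0.534) ≈ 0.30675.


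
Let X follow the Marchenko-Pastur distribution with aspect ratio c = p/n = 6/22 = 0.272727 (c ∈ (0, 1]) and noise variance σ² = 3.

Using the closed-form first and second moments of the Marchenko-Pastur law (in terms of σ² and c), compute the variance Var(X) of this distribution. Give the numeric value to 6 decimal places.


Recall the MP moments m_1 = E[X] = σ² and m_2 = E[X²] = σ⁴ (1 + c).
m_1 = E[X] = σ² = 3, so m_1² = 9.
m_2 = E[X²] = σ⁴ (1 + c) = 9 · (1 + 0.272727) = 9 · 1.272727 = 11.454545.
(Note m_2 − m_1² simplifies to c · σ⁴ = 0.272727 · 9.)

Var(X) = m_2 − m_1² = 11.454545 − 9 = 2.454545.


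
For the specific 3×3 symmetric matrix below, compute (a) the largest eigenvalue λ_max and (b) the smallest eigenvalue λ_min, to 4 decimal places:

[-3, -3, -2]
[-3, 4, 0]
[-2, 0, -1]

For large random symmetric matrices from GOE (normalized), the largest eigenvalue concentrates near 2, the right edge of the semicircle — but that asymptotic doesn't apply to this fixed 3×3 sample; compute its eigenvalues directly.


Since M is real symmetric, all three eigenvalues are real; they are the roots of det(λI − M) = λ³ − (tr M) λ² + s λ − det M, where s is the sum of the principal 2×2 minors.
tr M = -3 + 4 + (-1) = 0.
s = ((-3)·4 − (-3)²) + ((-3)·(-1) − (-2)²) + (4·(-1) − 0²) = -21 + (-1) + (-4) = -26.
det M (expand along row 1) = (-3)·(-4) − (-3)·3 + (-2)·8 = 5.
Characteristic polynomial: λ³ − 26λ − 5 = 0.
Substitute λ = y + (tr M)/3 = y + 0.000000 to remove the quadratic term: y³ + p·y + q = 0 with p = s − (tr M)²/3 = -26.000000 and q = −2(tr M)³/27 + (tr M)·s/3 − det M = -5.000000.
Three real roots ⇒ use the trigonometric (Viète) form: r = 2√(−p/3) = 5.887841, φ = arccos(3q/(p·r)) = arccos(0.097986) = 1.472653 rad.
y_k = r·cos(φ/3 − 2πk/3) for k = 0, 1, 2 gives y = 5.192582, -0.192582, -5.000000.
λ_k = y_k + 0.000000 gives λ = 5.1926, -0.1926, -5.0000 (check: the sum is 0.0000 = tr M).

Hence λ_max = 5.1926 and λ_min = -5.0000.


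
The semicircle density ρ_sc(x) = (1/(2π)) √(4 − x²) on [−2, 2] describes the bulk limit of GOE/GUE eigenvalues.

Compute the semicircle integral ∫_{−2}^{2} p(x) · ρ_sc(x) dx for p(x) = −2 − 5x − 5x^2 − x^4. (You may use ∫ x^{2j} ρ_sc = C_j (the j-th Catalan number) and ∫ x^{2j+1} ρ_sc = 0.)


Write p(x) = Σ a_i x^i, split into monomials and integrate each against ρ_sc separately.
Using ∫ x^{2j} ρ_sc = C_j = (1/(j+1)) C(2j, j) (Catalan numbers) and ∫ x^{2j+1} ρ_sc = 0 (odd monomials vanish by symmetry):
  i = 0 (even): a_0 · C_{0} = -2 · 1 = -2
  i = 1 (odd): ∫ x^1 ρ_sc = 0 (vanishes)
  i = 2 (even): a_2 · C_{1} = -5 · 1 = -5
  i = 4 (even): a_4 · C_{2} = -1 · 2 = -2

Summing the contributions: ∫_{−2}^{2} p(x) ρ_sc(x) dx = (-2) + (-5) + (-2) = -9.


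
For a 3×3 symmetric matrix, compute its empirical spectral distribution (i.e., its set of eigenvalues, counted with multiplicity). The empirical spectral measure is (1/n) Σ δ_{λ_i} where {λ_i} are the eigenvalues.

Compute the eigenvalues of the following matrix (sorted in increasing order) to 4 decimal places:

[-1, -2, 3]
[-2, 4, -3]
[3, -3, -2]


Since M is real symmetric, all three eigenvalues are real; they are the roots of det(λI − M) = λ³ − (tr M) λ² + s λ − det M, where s is the sum of the principal 2×2 minors.
tr M = -1 + 4 + (-2) = 1.
s = ((-1)·4 − (-2)²) + ((-1)·(-2) − 3²) + (4·(-2) − (-3)²) = -8 + (-7) + (-17) = -32.
det M (expand along row 1) = (-1)·(-17) − (-2)·13 + 3·(-6) = 25.
Characteristic polynomial: λ³ − λ² − 32λ − 25 = 0.
Substitute λ = y + (tr M)/3 = y + 0.333333 to remove the quadratic term: y³ + p·y + q = 0 with p = s − (tr M)²/3 = -32.333333 and q = −2(tr M)³/27 + (tr M)·s/3 − det M = -35.740741.
Three real roots ⇒ use the trigonometric (Viète) form: r = 2√(−p/3) = 6.565905, φ = arccos(3q/(p·r)) = arccos(0.505056) = 1.041349 rad.
y_k = r·cos(φ/3 − 2πk/3) for k = 0, 1, 2 gives y = 6.174299, -1.152761, -5.021538.
λ_k = y_k + 0.333333 gives λ = 6.5076, -0.8194, -4.6882 (check: the sum is 1.0000 = tr M).

Eigenvalues sorted in increasing order: [-4.6882, -0.8194, 6.5076].


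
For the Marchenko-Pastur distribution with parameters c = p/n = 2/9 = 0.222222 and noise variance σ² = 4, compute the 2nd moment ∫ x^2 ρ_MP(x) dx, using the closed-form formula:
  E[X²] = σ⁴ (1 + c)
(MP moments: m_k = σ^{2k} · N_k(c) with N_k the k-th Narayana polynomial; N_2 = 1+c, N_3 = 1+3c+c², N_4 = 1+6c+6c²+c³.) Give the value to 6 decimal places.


E[X²] = σ⁴ (1 + c) (second MP moment). With σ² = 4 (so σ⁴ = 16) and c = 2/9 = 0.222222: E[X²] = 16 · (1 + 0.222222) = 16 · 1.222222.

So E[X^2] = 19.555556.


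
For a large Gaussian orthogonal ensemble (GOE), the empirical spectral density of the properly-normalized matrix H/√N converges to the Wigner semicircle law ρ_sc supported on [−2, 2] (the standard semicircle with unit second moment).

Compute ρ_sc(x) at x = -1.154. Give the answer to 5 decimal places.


ρ_sc(x) = (1/(2π)) √(4 − x²). With x = -1.154:
  4 − x² = 4 − (-1.154)² = 4 − 1.331716 = 2.668284.
  √(4 − x²) = 1.633488.
  1/(2π) = 0.159155.
  ρ_sc(-1.154) = 0.159155 · 1.633488 = 0.259978.

Rounded to 5 decimal places: ρ_sc(-1.154) ≈ 0.25998.


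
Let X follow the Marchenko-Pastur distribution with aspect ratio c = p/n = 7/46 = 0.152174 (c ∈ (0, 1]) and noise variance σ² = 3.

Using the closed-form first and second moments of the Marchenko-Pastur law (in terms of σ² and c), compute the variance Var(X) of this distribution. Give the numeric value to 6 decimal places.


Recall the MP moments m_1 = E[X] = σ² and m_2 = E[X²] = σ⁴ (1 + c).
m_1 = E[X] = σ² = 3, so m_1² = 9.
m_2 = E[X²] = σ⁴ (1 + c) = 9 · (1 + 0.152174) = 9 · 1.152174 = 10.369565.
(Note m_2 − m_1² simplifies to c · σ⁴ = 0.152174 · 9.)

Var(X) = m_2 − m_1² = 10.369565 − 9 = 1.369565.


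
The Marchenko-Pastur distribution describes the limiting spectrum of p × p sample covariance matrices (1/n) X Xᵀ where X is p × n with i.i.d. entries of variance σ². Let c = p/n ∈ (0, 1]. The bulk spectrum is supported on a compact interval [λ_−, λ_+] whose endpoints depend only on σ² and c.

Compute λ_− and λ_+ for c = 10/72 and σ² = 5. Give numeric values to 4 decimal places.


c = 10/72 = 0.138889; √c = 0.372678.
λ_− = σ² (1 − √c)² = 5 · (1 − 0.372678)² = 5 · (0.627322)² = 1.967664.
λ_+ = σ² (1 + √c)² = 5 · (1 + 0.372678)² = 5 · (1.372678)² = 9.421224.

Rounded to 4 decimal places: λ_− ≈ 1.9677, λ_+ ≈ 9.4212.


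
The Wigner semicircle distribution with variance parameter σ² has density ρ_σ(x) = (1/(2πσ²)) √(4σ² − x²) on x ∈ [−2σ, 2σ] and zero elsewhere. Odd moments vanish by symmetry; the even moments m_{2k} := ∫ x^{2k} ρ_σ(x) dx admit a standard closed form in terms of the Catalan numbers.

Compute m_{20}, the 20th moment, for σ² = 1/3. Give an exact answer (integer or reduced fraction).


By the scaled semicircle moment identity, m_{2k} = σ^{2k} · C_k with k = 10.
C_10 = (1/(k+1)) · C(2k, k) = (1/11) · C(20, 10) = (1/11) · 184756 = 16796.
σ^{2k} = (σ²)^k = (1/3)^10 = 1/59049.

Therefore m_{20} = σ^{20} · C_10 = (1/59049) · 16796 = 16796/59049.


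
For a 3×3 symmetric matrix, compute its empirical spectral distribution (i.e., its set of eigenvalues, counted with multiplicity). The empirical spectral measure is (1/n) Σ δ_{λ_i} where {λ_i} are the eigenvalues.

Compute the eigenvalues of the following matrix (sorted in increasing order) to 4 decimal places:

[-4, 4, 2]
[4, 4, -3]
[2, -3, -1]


Since M is real symmetric, all three eigenvalues are real; they are the roots of det(λI − M) = λ³ − (tr M) λ² + s λ − det M, where s is the sum of the principal 2×2 minors.
tr M = -4 + 4 + (-1) = -1.
s = ((-4)·4 − 4²) + ((-4)·(-1) − 2²) + (4·(-1) − (-3)²) = -32 + 0 + (-13) = -45.
det M (expand along row 1) = (-4)·(-13) − 4·2 + 2·(-20) = 4.
Characteristic polynomial: λ³ + λ² − 45λ − 4 = 0.
Substitute λ = y + (tr M)/3 = y − 0.333333 to remove the quadratic term: y³ + p·y + q = 0 with p = s − (tr M)²/3 = -45.333333 and q = −2(tr M)³/27 + (tr M)·s/3 − det M = 11.074074.
Three real roots ⇒ use the trigonometric (Viète) form: r = 2√(−p/3) = 7.774603, φ = arccos(3q/(p·r)) = arccos(-0.094261) = 1.665198 rad.
y_k = r·cos(φ/3 − 2πk/3) for k = 0, 1, 2 gives y = 6.607368, 0.244604, -6.851972.
λ_k = y_k − 0.333333 gives λ = 6.2740, -0.0887, -7.1853 (check: the sum is -1.0000 = tr M).

Eigenvalues sorted in increasing order: [-7.1853, -0.0887, 6.2740].


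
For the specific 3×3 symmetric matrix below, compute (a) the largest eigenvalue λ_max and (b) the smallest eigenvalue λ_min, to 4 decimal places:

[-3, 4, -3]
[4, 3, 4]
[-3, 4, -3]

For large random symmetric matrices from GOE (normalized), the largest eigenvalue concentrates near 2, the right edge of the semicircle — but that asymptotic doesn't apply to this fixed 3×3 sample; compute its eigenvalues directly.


Since M is real symmetric, all three eigenvalues are real; they are the roots of det(λI − M) = λ³ − (tr M) λ² + s λ − det M, where s is the sum of the principal 2×2 minors.
tr M = -3 + 3 + (-3) = -3.
s = ((-3)·3 − 4²) + ((-3)·(-3) − (-3)²) + (3·(-3) − 4²) = -25 + 0 + (-25) = -50.
det M (expand along row 1) = (-3)·(-25) − 4·0 + (-3)·25 = 0.
Characteristic polynomial: λ³ + 3λ² − 50λ = 0.
Substitute λ = y + (tr M)/3 = y − 1.000000 to remove the quadratic term: y³ + p·y + q = 0 with p = s − (tr M)²/3 = -53.000000 and q = −2(tr M)³/27 + (tr M)·s/3 − det M = 52.000000.
Three real roots ⇒ use the trigonometric (Viète) form: r = 2√(−p/3) = 8.406347, φ = arccos(3q/(p·r)) = arccos(-0.350140) = 1.928517 rad.
y_k = r·cos(φ/3 − 2πk/3) for k = 0, 1, 2 gives y = 6.728416, 1.000000, -7.728416.
λ_k = y_k − 1.000000 gives λ = 5.7284, 0.0000, -8.7284 (check: the sum is -3.0000 = tr M).

Hence λ_max = 5.7284 and λ_min = -8.7284.


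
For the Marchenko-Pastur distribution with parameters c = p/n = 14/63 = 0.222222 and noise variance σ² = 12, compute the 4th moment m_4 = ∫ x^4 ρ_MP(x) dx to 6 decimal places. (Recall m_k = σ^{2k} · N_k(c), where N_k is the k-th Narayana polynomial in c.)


E[X⁴] = σ⁸ (1 + 6c + 6c² + c³) (fourth MP moment). With σ² = 12 (so σ⁸ = 20736) and c = 14/63 = 0.222222: E[X⁴] = 20736 · (1 + 6·0.222222 + 6·(0.222222)² + (0.222222)³) = 20736 · 2.640604.

So E[X^4] = 54755.555556.


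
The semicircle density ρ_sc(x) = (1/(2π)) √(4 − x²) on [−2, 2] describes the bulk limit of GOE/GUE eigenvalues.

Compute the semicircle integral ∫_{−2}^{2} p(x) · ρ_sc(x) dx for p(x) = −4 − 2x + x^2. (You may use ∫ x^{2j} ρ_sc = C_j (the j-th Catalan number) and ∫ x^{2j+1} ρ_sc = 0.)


Write p(x) = Σ a_i x^i, split into monomials and integrate each against ρ_sc separately.
Using ∫ x^{2j} ρ_sc = C_j = (1/(j+1)) C(2j, j) (Catalan numbers) and ∫ x^{2j+1} ρ_sc = 0 (odd monomials vanish by symmetry):
  i = 0 (even): a_0 · C_{0} = -4 · 1 = -4
  i = 1 (odd): ∫ x^1 ρ_sc = 0 (vanishes)
  i = 2 (even): a_2 · C_{1} = 1 · 1 = 1

Summing the contributions: ∫_{−2}^{2} p(x) ρ_sc(x) dx = (-4) + 1 = -3.


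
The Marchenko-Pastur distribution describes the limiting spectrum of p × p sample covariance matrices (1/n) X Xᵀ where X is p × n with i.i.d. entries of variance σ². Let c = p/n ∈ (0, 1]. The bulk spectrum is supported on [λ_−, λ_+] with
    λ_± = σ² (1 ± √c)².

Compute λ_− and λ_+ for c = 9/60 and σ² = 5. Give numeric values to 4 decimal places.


c = 9/60 = 0.150000; √c = 0.387298.
λ_− = σ² (1 − √c)² = 5 · (1 − 0.387298)² = 5 · (0.612702)² = 1.877017.
λ_+ = σ² (1 + √c)² = 5 · (1 + 0.387298)² = 5 · (1.387298)² = 9.622983.

Rounded to 4 decimal places: λ_− ≈ 1.8770, λ_+ ≈ 9.6230.


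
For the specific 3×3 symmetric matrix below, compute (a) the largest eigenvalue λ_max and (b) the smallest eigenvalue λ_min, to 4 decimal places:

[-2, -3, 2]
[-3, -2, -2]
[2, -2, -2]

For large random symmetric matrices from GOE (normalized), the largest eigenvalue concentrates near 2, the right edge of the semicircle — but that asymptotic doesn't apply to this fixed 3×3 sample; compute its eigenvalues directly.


Since M is real symmetric, all three eigenvalues are real; they are the roots of det(λI − M) = λ³ − (tr M) λ² + s λ − det M, where s is the sum of the principal 2×2 minors.
tr M = -2 + (-2) + (-2) = -6.
s = ((-2)·(-2) − (-3)²) + ((-2)·(-2) − 2²) + ((-2)·(-2) − (-2)²) = -5 + 0 + 0 = -5.
det M (expand along row 1) = (-2)·0 − (-3)·10 + 2·10 = 50.
Characteristic polynomial: λ³ + 6λ² − 5λ − 50 = 0.
Substitute λ = y + (tr M)/3 = y − 2.000000 to remove the quadratic term: y³ + p·y + q = 0 with p = s − (tr M)²/3 = -17.000000 and q = −2(tr M)³/27 + (tr M)·s/3 − det M = -24.000000.
Three real roots ⇒ use the trigonometric (Viète) form: r = 2√(−p/3) = 4.760952, φ = arccos(3q/(p·r)) = arccos(0.889590) = 0.474350 rad.
y_k = r·cos(φ/3 − 2πk/3) for k = 0, 1, 2 gives y = 4.701562, -1.701562, -3.000000.
λ_k = y_k − 2.000000 gives λ = 2.7016, -3.7016, -5.0000 (check: the sum is -6.0000 = tr M).

Hence λ_max = 2.7016 and λ_min = -5.0000.


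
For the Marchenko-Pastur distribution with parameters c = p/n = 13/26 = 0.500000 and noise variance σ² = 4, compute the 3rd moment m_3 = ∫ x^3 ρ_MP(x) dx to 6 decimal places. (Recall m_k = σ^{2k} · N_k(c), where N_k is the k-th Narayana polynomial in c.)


E[X³] = σ⁶ (1 + 3c + c²) (third MP moment). With σ² = 4 (so σ⁶ = 64) and c = 13/26 = 0.500000: E[X³] = 64 · (1 + 3·0.500000 + (0.500000)²) = 64 · 2.750000.

So E[X^3] = 176.000000.


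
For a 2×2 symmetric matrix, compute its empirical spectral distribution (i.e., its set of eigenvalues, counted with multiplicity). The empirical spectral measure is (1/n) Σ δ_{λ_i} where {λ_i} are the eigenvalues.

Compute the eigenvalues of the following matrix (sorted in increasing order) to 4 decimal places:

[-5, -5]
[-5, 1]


Since M is real symmetric, both eigenvalues are real; they are the roots of det(λI − M) = λ² − (tr M) λ + det M.
tr M = -5 + 1 = -4.
det M = (-5)·1 − (-5)² = -5 − 25 = -30.
Characteristic polynomial: λ² + 4λ − 30 = 0.
Discriminant Δ = (tr M)² − 4·det M = 16 − (-120) = 136; √Δ = 11.661904.
λ = (tr M ± √Δ)/2 = (-4 ± 11.661904)/2, giving (tr M − √Δ)/2 = -7.8310 and (tr M + √Δ)/2 = 3.8310.

Eigenvalues sorted in increasing order: [-7.8310, 3.8310].


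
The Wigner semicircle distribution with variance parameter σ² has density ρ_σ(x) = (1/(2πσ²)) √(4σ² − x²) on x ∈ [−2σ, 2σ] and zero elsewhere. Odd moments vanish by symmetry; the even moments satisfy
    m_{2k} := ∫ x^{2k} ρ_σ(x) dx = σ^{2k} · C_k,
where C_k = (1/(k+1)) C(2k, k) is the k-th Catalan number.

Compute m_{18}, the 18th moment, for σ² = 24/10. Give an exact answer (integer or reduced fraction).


By the scaled semicircle moment identity, m_{2k} = σ^{2k} · C_k with k = 9.
C_9 = (1/(k+1)) · C(2k, k) = (1/10) · C(18, 9) = (1/10) · 48620 = 4862.
σ^{2k} = (σ²)^k = (24/10)^9 = 5159780352/1953125.

Therefore m_{18} = σ^{18} · C_9 = (5159780352/1953125) · 4862 = 25086852071424/1953125.


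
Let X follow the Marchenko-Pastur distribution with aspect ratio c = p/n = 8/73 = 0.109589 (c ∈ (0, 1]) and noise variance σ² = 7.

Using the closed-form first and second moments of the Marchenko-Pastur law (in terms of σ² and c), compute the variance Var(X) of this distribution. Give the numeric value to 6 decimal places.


Recall the MP moments m_1 = E[X] = σ² and m_2 = E[X²] = σ⁴ (1 + c).
m_1 = E[X] = σ² = 7, so m_1² = 49.
m_2 = E[X²] = σ⁴ (1 + c) = 49 · (1 + 0.109589) = 49 · 1.109589 = 54.369863.
(Note m_2 − m_1² simplifies to c · σ⁴ = 0.109589 · 49.)

Var(X) = m_2 − m_1² = 54.369863 − 49 = 5.369863.


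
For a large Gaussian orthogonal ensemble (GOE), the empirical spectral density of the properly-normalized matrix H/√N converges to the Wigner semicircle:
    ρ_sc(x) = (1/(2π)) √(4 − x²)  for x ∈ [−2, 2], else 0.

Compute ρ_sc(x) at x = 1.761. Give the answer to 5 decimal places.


ρ_sc(x) = (1/(2π)) √(4 − x²). With x = 1.761:
  4 − x² = 4 − (1.761)² = 4 − 3.101121 = 0.898879.
  √(4 − x²) = 0.948092.
  1/(2π) = 0.159155.
  ρ_sc(1.761) = 0.159155 · 0.948092 = 0.150894.

Rounded to 5 decimal places: ρ_sc(1.761) ≈ 0.15089.


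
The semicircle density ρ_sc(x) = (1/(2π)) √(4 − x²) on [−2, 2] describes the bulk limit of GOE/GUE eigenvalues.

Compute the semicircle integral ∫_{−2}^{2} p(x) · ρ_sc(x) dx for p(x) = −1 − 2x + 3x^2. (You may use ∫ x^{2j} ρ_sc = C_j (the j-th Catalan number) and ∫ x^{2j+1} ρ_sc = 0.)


Write p(x) = Σ a_i x^i, split into monomials and integrate each against ρ_sc separately.
Using ∫ x^{2j} ρ_sc = C_j = (1/(j+1)) C(2j, j) (Catalan numbers) and ∫ x^{2j+1} ρ_sc = 0 (odd monomials vanish by symmetry):
  i = 0 (even): a_0 · C_{0} = -1 · 1 = -1
  i = 1 (odd): ∫ x^1 ρ_sc = 0 (vanishes)
  i = 2 (even): a_2 · C_{1} = 3 · 1 = 3

Summing the contributions: ∫_{−2}^{2} p(x) ρ_sc(x) dx = (-1) + 3 = 2.


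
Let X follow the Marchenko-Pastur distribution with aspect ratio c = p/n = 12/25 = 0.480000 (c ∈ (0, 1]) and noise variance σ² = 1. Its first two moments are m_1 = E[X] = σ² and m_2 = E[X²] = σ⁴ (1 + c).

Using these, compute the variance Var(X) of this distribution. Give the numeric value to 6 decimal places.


m_1 = E[X] = σ² = 1, so m_1² = 1.
m_2 = E[X²] = σ⁴ (1 + c) = 1 · (1 + 0.480000) = 1 · 1.480000 = 1.480000.
(Note m_2 − m_1² simplifies to c · σ⁴ = 0.480000 · 1.)

Var(X) = m_2 − m_1² = 1.480000 − 1 = 0.480000.


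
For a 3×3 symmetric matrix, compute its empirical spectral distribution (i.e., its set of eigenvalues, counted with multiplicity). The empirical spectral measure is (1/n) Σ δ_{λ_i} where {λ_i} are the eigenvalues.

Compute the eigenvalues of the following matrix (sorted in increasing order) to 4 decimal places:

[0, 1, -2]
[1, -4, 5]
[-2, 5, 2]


Since M is real symmetric, all three eigenvalues are real; they are the roots of det(λI − M) = λ³ − (tr M) λ² + s λ − det M, where s is the sum of the principal 2×2 minors.
tr M = 0 + (-4) + 2 = -2.
s = (0·(-4) − 1²) + (0·2 − (-2)²) + ((-4)·2 − 5²) = -1 + (-4) + (-33) = -38.
det M (expand along row 1) = 0·(-33) − 1·12 + (-2)·(-3) = -6.
Characteristic polynomial: λ³ + 2λ² − 38λ + 6 = 0.
Substitute λ = y + (tr M)/3 = y − 0.666667 to remove the quadratic term: y³ + p·y + q = 0 with p = s − (tr M)²/3 = -39.333333 and q = −2(tr M)³/27 + (tr M)·s/3 − det M = 31.925926.
Three real roots ⇒ use the trigonometric (Viète) form: r = 2√(−p/3) = 7.241854, φ = arccos(3q/(p·r)) = arccos(-0.336244) = 1.913722 rad.
y_k = r·cos(φ/3 − 2πk/3) for k = 0, 1, 2 gives y = 5.817698, 0.826004, -6.643702.
λ_k = y_k − 0.666667 gives λ = 5.1510, 0.1593, -7.3104 (check: the sum is -2.0000 = tr M).

Eigenvalues sorted in increasing order: [-7.3104, 0.1593, 5.1510].


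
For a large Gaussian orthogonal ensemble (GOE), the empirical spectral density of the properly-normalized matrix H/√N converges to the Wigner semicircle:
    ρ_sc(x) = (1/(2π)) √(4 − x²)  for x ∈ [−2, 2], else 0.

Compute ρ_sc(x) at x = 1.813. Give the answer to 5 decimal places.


ρ_sc(x) = (1/(2π)) √(4 − x²). With x = 1.813:
  4 − x² = 4 − (1.813)² = 4 − 3.286969 = 0.713031.
  √(4 − x²) = 0.844412.
  1/(2π) = 0.159155.
  ρ_sc(1.813) = 0.159155 · 0.844412 = 0.134392.

Rounded to 5 decimal places: ρ_sc(1.813) ≈ 0.13439.


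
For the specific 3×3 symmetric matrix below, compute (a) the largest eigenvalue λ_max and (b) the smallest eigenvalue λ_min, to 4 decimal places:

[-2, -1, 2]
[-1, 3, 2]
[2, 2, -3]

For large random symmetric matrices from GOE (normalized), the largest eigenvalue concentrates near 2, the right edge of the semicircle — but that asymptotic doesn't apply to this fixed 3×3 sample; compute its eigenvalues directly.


Since M is real symmetric, all three eigenvalues are real; they are the roots of det(λI − M) = λ³ − (tr M) λ² + s λ − det M, where s is the sum of the principal 2×2 minors.
tr M = -2 + 3 + (-3) = -2.
s = ((-2)·3 − (-1)²) + ((-2)·(-3) − 2²) + (3·(-3) − 2²) = -7 + 2 + (-13) = -18.
det M (expand along row 1) = (-2)·(-13) − (-1)·(-1) + 2·(-8) = 9.
Characteristic polynomial: λ³ + 2λ² − 18λ − 9 = 0.
Substitute λ = y + (tr M)/3 = y − 0.666667 to remove the quadratic term: y³ + p·y + q = 0 with p = s − (tr M)²/3 = -19.333333 and q = −2(tr M)³/27 + (tr M)·s/3 − det M = 3.592593.
Three real roots ⇒ use the trigonometric (Viète) form: r = 2√(−p/3) = 5.077182, φ = arccos(3q/(p·r)) = arccos(-0.109799) = 1.680817 rad.
y_k = r·cos(φ/3 − 2πk/3) for k = 0, 1, 2 gives y = 4.300933, 0.186157, -4.487091.
λ_k = y_k − 0.666667 gives λ = 3.6343, -0.4805, -5.1538 (check: the sum is -2.0000 = tr M).

Hence λ_max = 3.6343 and λ_min = -5.1538.


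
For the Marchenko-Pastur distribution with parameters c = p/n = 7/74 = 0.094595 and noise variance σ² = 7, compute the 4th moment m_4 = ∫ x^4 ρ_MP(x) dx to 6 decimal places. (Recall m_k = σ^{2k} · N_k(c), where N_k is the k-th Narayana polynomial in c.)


E[X⁴] = σ⁸ (1 + 6c + 6c² + c³) (fourth MP moment). With σ² = 7 (so σ⁸ = 2401) and c = 7/74 = 0.094595: E[X⁴] = 2401 · (1 + 6·0.094595 + 6·(0.094595)² + (0.094595)³) = 2401 · 1.622103.

So E[X^4] = 3894.668912.


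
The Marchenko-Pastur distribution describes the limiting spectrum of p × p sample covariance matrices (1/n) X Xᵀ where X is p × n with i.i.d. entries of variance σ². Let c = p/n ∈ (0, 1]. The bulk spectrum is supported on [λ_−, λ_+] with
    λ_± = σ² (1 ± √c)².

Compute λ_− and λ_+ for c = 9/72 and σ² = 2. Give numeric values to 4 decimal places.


c = 9/72 = 0.125000; √c = 0.353553.
λ_− = σ² (1 − √c)² = 2 · (1 − 0.353553)² = 2 · (0.646447)² = 0.835786.
λ_+ = σ² (1 + √c)² = 2 · (1 + 0.353553)² = 2 · (1.353553)² = 3.664214.

Rounded to 4 decimal places: λ_− ≈ 0.8358, λ_+ ≈ 3.6642.


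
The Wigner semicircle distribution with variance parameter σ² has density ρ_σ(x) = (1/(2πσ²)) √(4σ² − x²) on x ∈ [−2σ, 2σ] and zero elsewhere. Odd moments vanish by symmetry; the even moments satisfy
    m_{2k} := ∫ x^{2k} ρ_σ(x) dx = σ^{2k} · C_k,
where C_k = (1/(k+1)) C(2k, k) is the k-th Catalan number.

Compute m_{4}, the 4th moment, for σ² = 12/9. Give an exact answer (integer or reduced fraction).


By the scaled semicircle moment identity, m_{2k} = σ^{2k} · C_k with k = 2.
C_2 = (1/(k+1)) · C(2k, k) = (1/3) · C(4, 2) = (1/3) · 6 = 2.
σ^{2k} = (σ²)^k = (12/9)^2 = 16/9.

Therefore m_{4} = σ^{4} · C_2 = (16/9) · 2 = 32/9.


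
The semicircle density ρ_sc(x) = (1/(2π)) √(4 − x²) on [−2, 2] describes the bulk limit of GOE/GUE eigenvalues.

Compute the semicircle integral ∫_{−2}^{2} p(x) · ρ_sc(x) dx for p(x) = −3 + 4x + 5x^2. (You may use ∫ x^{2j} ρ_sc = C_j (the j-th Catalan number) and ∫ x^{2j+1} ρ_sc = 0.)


Write p(x) = Σ a_i x^i, split into monomials and integrate each against ρ_sc separately.
Using ∫ x^{2j} ρ_sc = C_j = (1/(j+1)) C(2j, j) (Catalan numbers) and ∫ x^{2j+1} ρ_sc = 0 (odd monomials vanish by symmetry):
  i = 0 (even): a_0 · C_{0} = -3 · 1 = -3
  i = 1 (odd): ∫ x^1 ρ_sc = 0 (vanishes)
  i = 2 (even): a_2 · C_{1} = 5 · 1 = 5

Summing the contributions: ∫_{−2}^{2} p(x) ρ_sc(x) dx = (-3) + 5 = 2.


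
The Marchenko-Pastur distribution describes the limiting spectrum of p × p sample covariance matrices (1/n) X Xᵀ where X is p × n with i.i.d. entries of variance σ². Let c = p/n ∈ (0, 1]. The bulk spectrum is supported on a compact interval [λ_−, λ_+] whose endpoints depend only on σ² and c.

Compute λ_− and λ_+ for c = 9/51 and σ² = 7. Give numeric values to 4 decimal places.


c = 9/51 = 0.176471; √c = 0.420084.
λ_− = σ² (1 − √c)² = 7 · (1 − 0.420084)² = 7 · (0.579916)² = 2.354118.
λ_+ = σ² (1 + √c)² = 7 · (1 + 0.420084)² = 7 · (1.420084)² = 14.116470.

Rounded to 4 decimal places: λ_− ≈ 2.3541, λ_+ ≈ 14.1165.


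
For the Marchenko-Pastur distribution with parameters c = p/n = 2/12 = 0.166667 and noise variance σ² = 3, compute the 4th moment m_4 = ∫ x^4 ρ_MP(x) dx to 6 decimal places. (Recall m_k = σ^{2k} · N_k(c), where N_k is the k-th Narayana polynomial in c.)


E[X⁴] = σ⁸ (1 + 6c + 6c² + c³) (fourth MP moment). With σ² = 3 (so σ⁸ = 81) and c = 2/12 = 0.166667: E[X⁴] = 81 · (1 + 6·0.166667 + 6·(0.166667)² + (0.166667)³) = 81 · 2.171296.

So E[X^4] = 175.875000.


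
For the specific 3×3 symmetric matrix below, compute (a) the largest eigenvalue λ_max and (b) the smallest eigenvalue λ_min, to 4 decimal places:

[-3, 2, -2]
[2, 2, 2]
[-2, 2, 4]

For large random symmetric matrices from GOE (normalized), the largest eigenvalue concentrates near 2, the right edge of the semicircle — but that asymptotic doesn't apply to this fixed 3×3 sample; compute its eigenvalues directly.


Since M is real symmetric, all three eigenvalues are real; they are the roots of det(λI − M) = λ³ − (tr M) λ² + s λ − det M, where s is the sum of the principal 2×2 minors.
tr M = -3 + 2 + 4 = 3.
s = ((-3)·2 − 2²) + ((-3)·4 − (-2)²) + (2·4 − 2²) = -10 + (-16) + 4 = -22.
det M (expand along row 1) = (-3)·4 − 2·12 + (-2)·8 = -52.
Characteristic polynomial: λ³ − 3λ² − 22λ + 52 = 0.
Substitute λ = y + (tr M)/3 = y + 1.000000 to remove the quadratic term: y³ + p·y + q = 0 with p = s − (tr M)²/3 = -25.000000 and q = −2(tr M)³/27 + (tr M)·s/3 − det M = 28.000000.
Three real roots ⇒ use the trigonometric (Viète) form: r = 2√(−p/3) = 5.773503, φ = arccos(3q/(p·r)) = arccos(-0.581969) = 2.191944 rad.
y_k = r·cos(φ/3 − 2πk/3) for k = 0, 1, 2 gives y = 4.299770, 1.186877, -5.486647.
λ_k = y_k + 1.000000 gives λ = 5.2998, 2.1869, -4.4866 (check: the sum is 3.0000 = tr M).

Hence λ_max = 5.2998 and λ_min = -4.4866.


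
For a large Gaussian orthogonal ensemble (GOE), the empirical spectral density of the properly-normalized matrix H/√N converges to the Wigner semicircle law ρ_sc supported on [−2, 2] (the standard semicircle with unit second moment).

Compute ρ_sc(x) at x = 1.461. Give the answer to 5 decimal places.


ρ_sc(x) = (1/(2π)) √(4 − x²). With x = 1.461:
  4 − x² = 4 − (1.461)² = 4 − 2.134521 = 1.865479.
  √(4 − x²) = 1.365825.
  1/(2π) = 0.159155.
  ρ_sc(1.461) = 0.159155 · 1.365825 = 0.217378.

Rounded to 5 decimal places: ρ_sc(1.461) ≈ 0.21738.


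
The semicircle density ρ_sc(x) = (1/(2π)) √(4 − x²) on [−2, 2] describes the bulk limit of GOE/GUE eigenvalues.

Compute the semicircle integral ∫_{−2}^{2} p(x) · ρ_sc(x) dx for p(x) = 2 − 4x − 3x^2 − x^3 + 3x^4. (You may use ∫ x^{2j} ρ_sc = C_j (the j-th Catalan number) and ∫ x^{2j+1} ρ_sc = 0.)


Write p(x) = Σ a_i x^i, split into monomials and integrate each against ρ_sc separately.
Using ∫ x^{2j} ρ_sc = C_j = (1/(j+1)) C(2j, j) (Catalan numbers) and ∫ x^{2j+1} ρ_sc = 0 (odd monomials vanish by symmetry):
  i = 0 (even): a_0 · C_{0} = 2 · 1 = 2
  i = 1 (odd): ∫ x^1 ρ_sc = 0 (vanishes)
  i = 2 (even): a_2 · C_{1} = -3 · 1 = -3
  i = 3 (odd): ∫ x^3 ρ_sc = 0 (vanishes)
  i = 4 (even): a_4 · C_{2} = 3 · 2 = 6

Summing the contributions: ∫_{−2}^{2} p(x) ρ_sc(x) dx = 2 + (-3) + 6 = 5.


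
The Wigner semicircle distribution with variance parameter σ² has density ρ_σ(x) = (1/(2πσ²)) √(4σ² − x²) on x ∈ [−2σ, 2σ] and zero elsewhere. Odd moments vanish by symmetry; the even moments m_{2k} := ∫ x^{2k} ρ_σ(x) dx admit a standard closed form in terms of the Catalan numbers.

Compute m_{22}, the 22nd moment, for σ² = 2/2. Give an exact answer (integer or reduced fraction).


By the scaled semicircle moment identity, m_{2k} = σ^{2k} · C_k with k = 11.
C_11 = (1/(k+1)) · C(2k, k) = (1/12) · C(22, 11) = (1/12) · 705432 = 58786.
σ^{2k} = (σ²)^k = (2/2)^11 = 1.

Therefore m_{22} = σ^{22} · C_11 = 1 · 58786 = 58786.


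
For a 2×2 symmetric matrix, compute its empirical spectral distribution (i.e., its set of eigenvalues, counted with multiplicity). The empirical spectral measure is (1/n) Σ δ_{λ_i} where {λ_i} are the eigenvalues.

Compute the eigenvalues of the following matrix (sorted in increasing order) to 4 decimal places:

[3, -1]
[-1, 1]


Since M is real symmetric, both eigenvalues are real; they are the roots of det(λI − M) = λ² − (tr M) λ + det M.
tr M = 3 + 1 = 4.
det M = 3·1 − (-1)² = 3 − 1 = 2.
Characteristic polynomial: λ² − 4λ + 2 = 0.
Discriminant Δ = (tr M)² − 4·det M = 16 − 8 = 8; √Δ = 2.828427.
λ = (tr M ± √Δ)/2 = (4 ± 2.828427)/2, giving (tr M − √Δ)/2 = 0.5858 and (tr M + √Δ)/2 = 3.4142.

Eigenvalues sorted in increasing order: [0.5858, 3.4142].


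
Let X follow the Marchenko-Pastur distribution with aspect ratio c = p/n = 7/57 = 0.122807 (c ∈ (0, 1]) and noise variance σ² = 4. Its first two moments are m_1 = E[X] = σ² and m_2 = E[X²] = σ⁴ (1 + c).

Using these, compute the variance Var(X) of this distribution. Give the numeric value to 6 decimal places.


m_1 = E[X] = σ² = 4, so m_1² = 16.
m_2 = E[X²] = σ⁴ (1 + c) = 16 · (1 + 0.122807) = 16 · 1.122807 = 17.964912.
(Note m_2 − m_1² simplifies to c · σ⁴ = 0.122807 · 16.)

Var(X) = m_2 − m_1² = 17.964912 − 16 = 1.964912.
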